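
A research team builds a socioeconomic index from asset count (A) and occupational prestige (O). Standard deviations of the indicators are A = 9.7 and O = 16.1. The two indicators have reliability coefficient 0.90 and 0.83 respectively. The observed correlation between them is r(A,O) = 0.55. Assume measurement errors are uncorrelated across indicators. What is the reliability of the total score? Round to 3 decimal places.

0.898

Var(A+O) = 9.7² + 16.1² + 2·[9.7·16.1·0.55] = 353.3 + 171.787 = 525.087.
With uncorrelated errors the cross-covariances are all true-score covariance, so they carry over unchanged; only the diagonal terms shrink to ρᵢσᵢ².
True-score variance = [9.7²·0.90 + 16.1²·0.83] + 171.787 = 299.825 + 171.787 = 471.612.
Reliability = 471.612 / 525.087 = 0.898.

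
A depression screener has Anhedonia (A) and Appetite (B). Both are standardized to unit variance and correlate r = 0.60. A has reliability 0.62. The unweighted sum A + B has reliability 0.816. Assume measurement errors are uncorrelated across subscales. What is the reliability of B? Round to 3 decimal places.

Var(A+B) = 2 + 2·0.60 = 3.200.
True-score variance = ρ_A + ρ_B + 2·0.60, so 0.816 = (0.62 + ρ_B + 1.20) / 3.200.
ρ_B = 0.816·3.200 − 0.62 − 1.20 = 0.791.

0.791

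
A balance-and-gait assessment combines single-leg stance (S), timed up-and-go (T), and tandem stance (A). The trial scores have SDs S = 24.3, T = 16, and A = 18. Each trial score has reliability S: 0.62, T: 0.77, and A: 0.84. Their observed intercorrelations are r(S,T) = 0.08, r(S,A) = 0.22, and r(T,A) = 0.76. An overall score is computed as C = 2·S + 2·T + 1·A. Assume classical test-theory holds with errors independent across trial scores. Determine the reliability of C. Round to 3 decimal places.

0.773

Var(C) = 2²·24.3² + 2²·16² + 18² + 2·[4·24.3·16·0.08 + 2·24.3·18·0.22 + 2·16·18·0.76] = 3709.96 + 1509.26 = 5219.22.
Because errors are independent across components, Cov(Tᵢ,Tⱼ) = Cov(Xᵢ,Xⱼ); the off-diagonal part of the true-score variance is the same as above.
True-score variance = [2²·24.3²·0.62 + 2²·16²·0.77 + 18²·0.84] + 1509.26 = 2525.06 + 1509.26 = 4034.32.
Reliability = 4034.32 / 5219.22 = 0.773.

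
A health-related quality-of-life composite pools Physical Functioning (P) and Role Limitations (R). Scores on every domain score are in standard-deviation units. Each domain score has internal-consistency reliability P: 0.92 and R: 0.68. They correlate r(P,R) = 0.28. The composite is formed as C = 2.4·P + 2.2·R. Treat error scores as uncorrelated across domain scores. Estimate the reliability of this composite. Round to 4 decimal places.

Var(C) = 2.4² + 2.2² + 2·[5.28·0.28] = 10.6 + 2.9568 = 13.5568.
With uncorrelated errors the cross-covariances are all true-score covariance, so they carry over unchanged; only the diagonal terms shrink to ρᵢσᵢ².
True-score variance = [2.4²·0.92 + 2.2²·0.68] + 2.9568 = 8.5904 + 2.9568 = 11.5472.
Reliability = 11.5472 / 13.5568 = 0.8518.

0.8518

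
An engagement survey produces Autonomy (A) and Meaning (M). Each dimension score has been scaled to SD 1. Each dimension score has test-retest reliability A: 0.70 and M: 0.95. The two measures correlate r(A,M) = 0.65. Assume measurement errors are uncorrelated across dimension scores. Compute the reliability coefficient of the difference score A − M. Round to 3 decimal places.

Var(A−M) = 1 + 1 − 2·0.65 = 2 − 1.3 = 0.7.
Under uncorrelated errors the observed covariances equal the true-score covariances, so only the own-variance terms attenuate.
True-score variance = [0.70 + 0.95] − 1.3 = 1.65 − 1.3 = 0.35.
Reliability = 0.35 / 0.7 = 0.500.

0.500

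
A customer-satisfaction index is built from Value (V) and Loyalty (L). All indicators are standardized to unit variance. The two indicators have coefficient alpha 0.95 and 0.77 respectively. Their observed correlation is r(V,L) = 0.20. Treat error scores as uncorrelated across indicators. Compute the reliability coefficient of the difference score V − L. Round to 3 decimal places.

0.825

Var(V−L) = 1 + 1 − 2·0.20 = 2 − 0.4 = 1.6.
With uncorrelated errors the cross-covariances are all true-score covariance, so they carry over unchanged; only the diagonal terms shrink to ρᵢσᵢ².
True-score variance = [0.95 + 0.77] − 0.4 = 1.72 − 0.4 = 1.32.
Reliability = 1.32 / 1.6 = 0.825.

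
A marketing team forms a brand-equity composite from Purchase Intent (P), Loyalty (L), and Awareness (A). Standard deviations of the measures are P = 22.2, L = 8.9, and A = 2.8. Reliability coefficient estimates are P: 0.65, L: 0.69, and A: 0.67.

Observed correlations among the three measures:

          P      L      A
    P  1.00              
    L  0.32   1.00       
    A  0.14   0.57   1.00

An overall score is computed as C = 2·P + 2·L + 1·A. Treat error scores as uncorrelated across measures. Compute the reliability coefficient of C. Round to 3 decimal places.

0.727

Var(C) = 2²·22.2² + 2²·8.9² + 2.8² + 2·[4·22.2·8.9·0.32 + 2·22.2·2.8·0.14 + 2·8.9·2.8·0.57] = 2296.04 + 597.432 = 2893.47.
Because errors are independent across components, Cov(Tᵢ,Tⱼ) = Cov(Xᵢ,Xⱼ); the off-diagonal part of the true-score variance is the same as above.
True-score variance = [2²·22.2²·0.65 + 2²·8.9²·0.69 + 2.8²·0.67] + 597.432 = 1505.26 + 597.432 = 2102.69.
Reliability = 2102.69 / 2893.47 = 0.727.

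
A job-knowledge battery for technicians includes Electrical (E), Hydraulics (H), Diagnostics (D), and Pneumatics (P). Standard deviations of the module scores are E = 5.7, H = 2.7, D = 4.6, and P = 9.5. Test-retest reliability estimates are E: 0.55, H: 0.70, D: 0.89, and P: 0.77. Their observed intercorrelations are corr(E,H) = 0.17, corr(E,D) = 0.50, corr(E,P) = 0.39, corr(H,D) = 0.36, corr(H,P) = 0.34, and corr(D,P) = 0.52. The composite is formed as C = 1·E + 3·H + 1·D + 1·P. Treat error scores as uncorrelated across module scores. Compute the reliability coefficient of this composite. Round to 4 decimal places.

0.8628

Var(C) = 5.7² + 3²·2.7² + 4.6² + 9.5² + 2·[3·5.7·2.7·0.17 + 5.7·4.6·0.50 + 5.7·9.5·0.39 + 3·2.7·4.6·0.36 + 3·2.7·9.5·0.34 + 4.6·9.5·0.52] = 209.51 + 208.756 = 418.266.
Under uncorrelated errors the observed covariances equal the true-score covariances, so only the own-variance terms attenuate.
True-score variance = [5.7²·0.55 + 3²·2.7²·0.70 + 4.6²·0.89 + 9.5²·0.77] + 208.756 = 152.121 + 208.756 = 360.877.
Reliability = 360.877 / 418.266 = 0.8628.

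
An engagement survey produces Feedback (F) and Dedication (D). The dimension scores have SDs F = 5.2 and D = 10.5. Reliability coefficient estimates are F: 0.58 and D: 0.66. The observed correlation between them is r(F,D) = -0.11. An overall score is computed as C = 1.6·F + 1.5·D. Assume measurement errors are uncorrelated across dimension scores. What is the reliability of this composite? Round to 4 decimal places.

Var(C) = 1.6²·5.2² + 1.5²·10.5² + 2·[2.4·5.2·10.5·(-0.11)] = 317.285 − 28.8288 = 288.456.
Under uncorrelated errors the observed covariances equal the true-score covariances, so only the own-variance terms attenuate.
True-score variance = [1.6²·5.2²·0.58 + 1.5²·10.5²·0.66] − 28.8288 = 203.87 − 28.8288 = 175.041.
Reliability = 175.041 / 288.456 = 0.6068.

0.6068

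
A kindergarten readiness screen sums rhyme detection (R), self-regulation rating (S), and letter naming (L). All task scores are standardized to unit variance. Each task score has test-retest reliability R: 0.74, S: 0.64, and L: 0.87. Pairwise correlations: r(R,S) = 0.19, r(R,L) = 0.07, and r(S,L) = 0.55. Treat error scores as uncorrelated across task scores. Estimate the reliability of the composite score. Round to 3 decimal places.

0.838

Var(R+S+L) = 3 + 2·[0.19 + 0.07 + 0.55] = 3 + 1.62 = 4.62.
Under uncorrelated errors the observed covariances equal the true-score covariances, so only the own-variance terms attenuate.
True-score variance = [0.74 + 0.64 + 0.87] + 1.62 = 2.25 + 1.62 = 3.87.
Reliability = 3.87 / 4.62 = 0.838.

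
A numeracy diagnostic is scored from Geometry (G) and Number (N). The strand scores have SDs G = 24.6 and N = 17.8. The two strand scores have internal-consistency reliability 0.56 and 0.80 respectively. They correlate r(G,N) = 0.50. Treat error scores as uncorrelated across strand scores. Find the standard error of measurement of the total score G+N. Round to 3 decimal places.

18.156

Var(total) = 922 + 437.88 = 1359.88.
True-score variance = 592.362 + 437.88 = 1030.24, so reliability = 0.7576.
Error variance = 1359.88 − 1030.24 = 329.638; SEM = √329.638 = 18.156.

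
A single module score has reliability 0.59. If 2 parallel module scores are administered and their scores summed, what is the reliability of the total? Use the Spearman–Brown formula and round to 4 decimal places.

ρ_k = kρ / (1 + (k−1)ρ) = 2·0.59 / (1 + 1·0.59) = 1.180 / 1.590 = 0.7421.

0.7421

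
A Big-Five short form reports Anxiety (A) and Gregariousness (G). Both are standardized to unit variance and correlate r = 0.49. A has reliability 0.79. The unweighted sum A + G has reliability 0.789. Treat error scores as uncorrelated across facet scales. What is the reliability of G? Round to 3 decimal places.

Var(A+G) = 2 + 2·0.49 = 2.980.
True-score variance = ρ_A + ρ_G + 2·0.49, so 0.789 = (0.79 + ρ_G + 0.98) / 2.980.
ρ_G = 0.789·2.980 − 0.79 − 0.98 = 0.581.

0.581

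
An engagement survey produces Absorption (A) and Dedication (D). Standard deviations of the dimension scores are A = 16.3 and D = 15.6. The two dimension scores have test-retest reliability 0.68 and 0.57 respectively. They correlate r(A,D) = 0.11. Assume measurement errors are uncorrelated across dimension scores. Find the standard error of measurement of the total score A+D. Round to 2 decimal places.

Var(total) = 509.05 + 55.9416 = 564.992.
True-score variance = 319.384 + 55.9416 = 375.326, so reliability = 0.6643.
Error variance = 564.992 − 375.326 = 189.666; SEM = √189.666 = 13.77.

13.77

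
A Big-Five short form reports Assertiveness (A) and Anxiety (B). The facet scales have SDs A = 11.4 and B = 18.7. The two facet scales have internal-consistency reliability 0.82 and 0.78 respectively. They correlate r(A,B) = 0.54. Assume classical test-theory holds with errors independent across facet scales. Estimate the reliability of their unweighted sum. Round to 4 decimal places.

0.8587

Var(A+B) = 11.4² + 18.7² + 2·[11.4·18.7·0.54] = 479.65 + 230.234 = 709.884.
Under uncorrelated errors the observed covariances equal the true-score covariances, so only the own-variance terms attenuate.
True-score variance = [11.4²·0.82 + 18.7²·0.78] + 230.234 = 379.325 + 230.234 = 609.56.
Reliability = 609.56 / 709.884 = 0.8587.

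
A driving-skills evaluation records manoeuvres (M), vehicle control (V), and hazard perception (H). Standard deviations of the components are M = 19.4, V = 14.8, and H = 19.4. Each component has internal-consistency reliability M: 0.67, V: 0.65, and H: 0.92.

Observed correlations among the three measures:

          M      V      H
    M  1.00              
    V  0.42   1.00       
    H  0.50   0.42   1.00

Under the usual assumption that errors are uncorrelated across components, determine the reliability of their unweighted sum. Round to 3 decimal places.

0.874

Var(M+V+H) = 19.4² + 14.8² + 19.4² + 2·[19.4·14.8·0.42 + 19.4·19.4·0.50 + 14.8·19.4·0.42] = 971.76 + 858.722 = 1830.48.
With uncorrelated errors the cross-covariances are all true-score covariance, so they carry over unchanged; only the diagonal terms shrink to ρᵢσᵢ².
True-score variance = [19.4²·0.67 + 14.8²·0.65 + 19.4²·0.92] + 858.722 = 740.788 + 858.722 = 1599.51.
Reliability = 1599.51 / 1830.48 = 0.874.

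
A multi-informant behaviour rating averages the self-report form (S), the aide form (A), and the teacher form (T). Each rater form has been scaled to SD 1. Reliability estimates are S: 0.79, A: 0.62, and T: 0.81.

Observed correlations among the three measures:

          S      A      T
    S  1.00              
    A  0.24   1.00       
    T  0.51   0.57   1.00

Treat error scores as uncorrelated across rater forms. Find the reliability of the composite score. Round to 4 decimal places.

Var(S+A+T) = 3 + 2·[0.24 + 0.51 + 0.57] = 3 + 2.64 = 5.64.
With uncorrelated errors the cross-covariances are all true-score covariance, so they carry over unchanged; only the diagonal terms shrink to ρᵢσᵢ².
True-score variance = [0.79 + 0.62 + 0.81] + 2.64 = 2.22 + 2.64 = 4.86.
Reliability = 4.86 / 5.64 = 0.8617.

0.8617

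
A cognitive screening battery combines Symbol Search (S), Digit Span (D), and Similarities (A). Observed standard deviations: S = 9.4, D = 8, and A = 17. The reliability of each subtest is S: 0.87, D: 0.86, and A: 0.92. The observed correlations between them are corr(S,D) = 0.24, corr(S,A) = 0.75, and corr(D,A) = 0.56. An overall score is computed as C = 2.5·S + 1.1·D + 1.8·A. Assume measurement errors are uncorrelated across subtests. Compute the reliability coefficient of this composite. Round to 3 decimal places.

Var(C) = 2.5²·9.4² + 1.1²·8² + 1.8²·17² + 2·[2.75·9.4·8·0.24 + 4.5·9.4·17·0.75 + 1.98·8·17·0.56] = 1566.05 + 1479.51 = 3045.56.
Because errors are independent across components, Cov(Tᵢ,Tⱼ) = Cov(Xᵢ,Xⱼ); the off-diagonal part of the true-score variance is the same as above.
True-score variance = [2.5²·9.4²·0.87 + 1.1²·8²·0.86 + 1.8²·17²·0.92] + 1479.51 = 1408.51 + 1479.51 = 2888.01.
Reliability = 2888.01 / 3045.56 = 0.948.

0.948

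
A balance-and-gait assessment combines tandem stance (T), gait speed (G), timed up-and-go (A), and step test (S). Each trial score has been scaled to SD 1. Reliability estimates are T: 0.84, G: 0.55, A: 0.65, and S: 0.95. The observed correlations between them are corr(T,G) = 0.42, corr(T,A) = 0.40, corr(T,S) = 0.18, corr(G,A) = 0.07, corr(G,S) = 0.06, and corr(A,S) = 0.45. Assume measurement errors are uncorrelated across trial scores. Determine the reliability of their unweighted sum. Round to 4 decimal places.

0.8589

Var(T+G+A+S) = 4 + 2·[0.42 + 0.40 + 0.18 + 0.07 + 0.06 + 0.45] = 4 + 3.16 = 7.16.
Under uncorrelated errors the observed covariances equal the true-score covariances, so only the own-variance terms attenuate.
True-score variance = [0.84 + 0.55 + 0.65 + 0.95] + 3.16 = 2.99 + 3.16 = 6.15.
Reliability = 6.15 / 7.16 = 0.8589.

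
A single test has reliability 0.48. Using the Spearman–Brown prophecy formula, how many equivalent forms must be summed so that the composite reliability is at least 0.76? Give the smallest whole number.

k ≥ ρ*(1−ρ₁)/(ρ₁(1−ρ*)) = 0.76·0.52 / (0.48·0.24) = 3.431.
Smallest integer k = 4.

4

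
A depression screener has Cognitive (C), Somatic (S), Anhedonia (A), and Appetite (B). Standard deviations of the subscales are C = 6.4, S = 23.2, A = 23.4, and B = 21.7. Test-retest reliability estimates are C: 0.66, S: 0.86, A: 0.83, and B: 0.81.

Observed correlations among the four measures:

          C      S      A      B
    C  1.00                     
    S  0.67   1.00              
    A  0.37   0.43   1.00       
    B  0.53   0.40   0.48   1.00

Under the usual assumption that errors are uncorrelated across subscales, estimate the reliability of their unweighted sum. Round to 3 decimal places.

Var(C+S+A+B) = 6.4² + 23.2² + 23.4² + 21.7² + 2·[6.4·23.2·0.67 + 6.4·23.4·0.37 + 6.4·21.7·0.53 + 23.2·23.4·0.43 + 23.2·21.7·0.40 + 23.4·21.7·0.48] = 1597.65 + 1814.1 = 3411.75.
Under uncorrelated errors the observed covariances equal the true-score covariances, so only the own-variance terms attenuate.
True-score variance = [6.4²·0.66 + 23.2²·0.86 + 23.4²·0.83 + 21.7²·0.81] + 1814.1 = 1325.82 + 1814.1 = 3139.91.
Reliability = 3139.91 / 3411.75 = 0.920.

0.920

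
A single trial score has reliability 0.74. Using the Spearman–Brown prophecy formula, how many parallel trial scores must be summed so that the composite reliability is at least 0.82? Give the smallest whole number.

2

k ≥ ρ*(1−ρ₁)/(ρ₁(1−ρ*)) = 0.82·0.26 / (0.74·0.18) = 1.601.
Smallest integer k = 2.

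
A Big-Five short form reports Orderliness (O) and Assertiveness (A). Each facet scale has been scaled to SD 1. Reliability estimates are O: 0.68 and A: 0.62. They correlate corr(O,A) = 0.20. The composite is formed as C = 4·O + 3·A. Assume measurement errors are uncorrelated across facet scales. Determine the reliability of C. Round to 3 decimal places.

0.713

Var(C) = 4² + 3² + 2·[12·0.20] = 25 + 4.8 = 29.8.
With uncorrelated errors the cross-covariances are all true-score covariance, so they carry over unchanged; only the diagonal terms shrink to ρᵢσᵢ².
True-score variance = [4²·0.68 + 3²·0.62] + 4.8 = 16.46 + 4.8 = 21.26.
Reliability = 21.26 / 29.8 = 0.713.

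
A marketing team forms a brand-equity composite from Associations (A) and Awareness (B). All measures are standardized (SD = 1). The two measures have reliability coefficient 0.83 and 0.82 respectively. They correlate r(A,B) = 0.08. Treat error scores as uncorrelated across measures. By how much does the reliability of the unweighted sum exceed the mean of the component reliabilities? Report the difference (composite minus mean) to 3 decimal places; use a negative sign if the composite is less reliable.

Var(sum) = 2 + 0.16 = 2.16; true-score variance = 1.65 + 0.16 = 1.81; composite reliability = 0.8380.
Mean component reliability = 0.8250.
Difference = 0.8380 − 0.8250 = 0.013.

0.013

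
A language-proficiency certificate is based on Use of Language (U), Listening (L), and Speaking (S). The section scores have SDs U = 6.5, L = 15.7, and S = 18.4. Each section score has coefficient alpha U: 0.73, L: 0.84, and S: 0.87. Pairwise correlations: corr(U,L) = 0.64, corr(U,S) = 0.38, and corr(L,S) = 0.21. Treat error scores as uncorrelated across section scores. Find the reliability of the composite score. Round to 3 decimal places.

Var(U+L+S) = 6.5² + 15.7² + 18.4² + 2·[6.5·15.7·0.64 + 6.5·18.4·0.38 + 15.7·18.4·0.21] = 627.3 + 342.85 = 970.15.
With uncorrelated errors the cross-covariances are all true-score covariance, so they carry over unchanged; only the diagonal terms shrink to ρᵢσᵢ².
True-score variance = [6.5²·0.73 + 15.7²·0.84 + 18.4²·0.87] + 342.85 = 532.441 + 342.85 = 875.291.
Reliability = 875.291 / 970.15 = 0.902.

0.902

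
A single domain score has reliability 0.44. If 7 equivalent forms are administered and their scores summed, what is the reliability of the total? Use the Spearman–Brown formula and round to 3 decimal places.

ρ_k = kρ / (1 + (k−1)ρ) = 7·0.44 / (1 + 6·0.44) = 3.080 / 3.640 = 0.846.

0.846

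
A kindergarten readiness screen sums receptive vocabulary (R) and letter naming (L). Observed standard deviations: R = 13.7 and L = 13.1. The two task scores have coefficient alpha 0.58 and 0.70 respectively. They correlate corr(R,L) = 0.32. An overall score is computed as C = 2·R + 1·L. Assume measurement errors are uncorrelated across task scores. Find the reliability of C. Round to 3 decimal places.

0.682

Var(C) = 2²·13.7² + 13.1² + 2·[2·13.7·13.1·0.32] = 922.37 + 229.722 = 1152.09.
Because errors are independent across components, Cov(Tᵢ,Tⱼ) = Cov(Xᵢ,Xⱼ); the off-diagonal part of the true-score variance is the same as above.
True-score variance = [2²·13.7²·0.58 + 13.1²·0.70] + 229.722 = 555.568 + 229.722 = 785.289.
Reliability = 785.289 / 1152.09 = 0.682.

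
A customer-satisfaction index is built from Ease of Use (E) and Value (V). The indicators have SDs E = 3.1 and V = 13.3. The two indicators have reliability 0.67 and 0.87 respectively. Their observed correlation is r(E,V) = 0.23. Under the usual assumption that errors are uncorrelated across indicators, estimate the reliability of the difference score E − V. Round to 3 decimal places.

Var(E−V) = 3.1² + 13.3² − 2·3.1·13.3·0.23 = 186.5 − 18.9658 = 167.534.
Under uncorrelated errors the observed covariances equal the true-score covariances, so only the own-variance terms attenuate.
True-score variance = [3.1²·0.67 + 13.3²·0.87] − 18.9658 = 160.333 − 18.9658 = 141.367.
Reliability = 141.367 / 167.534 = 0.844.

0.844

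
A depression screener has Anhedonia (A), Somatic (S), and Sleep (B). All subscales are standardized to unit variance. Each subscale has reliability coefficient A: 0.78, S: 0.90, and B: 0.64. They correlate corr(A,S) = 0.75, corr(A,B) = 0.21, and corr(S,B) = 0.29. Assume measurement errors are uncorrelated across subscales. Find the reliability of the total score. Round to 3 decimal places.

Var(A+S+B) = 3 + 2·[0.75 + 0.21 + 0.29] = 3 + 2.5 = 5.5.
With uncorrelated errors the cross-covariances are all true-score covariance, so they carry over unchanged; only the diagonal terms shrink to ρᵢσᵢ².
True-score variance = [0.78 + 0.90 + 0.64] + 2.5 = 2.32 + 2.5 = 4.82.
Reliability = 4.82 / 5.5 = 0.876.

0.876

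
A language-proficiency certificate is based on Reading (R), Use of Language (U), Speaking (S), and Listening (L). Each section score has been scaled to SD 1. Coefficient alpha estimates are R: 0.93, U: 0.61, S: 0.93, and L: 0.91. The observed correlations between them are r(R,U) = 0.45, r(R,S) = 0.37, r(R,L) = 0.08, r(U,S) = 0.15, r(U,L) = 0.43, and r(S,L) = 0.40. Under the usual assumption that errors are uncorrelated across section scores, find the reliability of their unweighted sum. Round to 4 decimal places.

Var(R+U+S+L) = 4 + 2·[0.45 + 0.37 + 0.08 + 0.15 + 0.43 + 0.40] = 4 + 3.76 = 7.76.
Because errors are independent across components, Cov(Tᵢ,Tⱼ) = Cov(Xᵢ,Xⱼ); the off-diagonal part of the true-score variance is the same as above.
True-score variance = [0.93 + 0.61 + 0.93 + 0.91] + 3.76 = 3.38 + 3.76 = 7.14.
Reliability = 7.14 / 7.76 = 0.9201.

0.9201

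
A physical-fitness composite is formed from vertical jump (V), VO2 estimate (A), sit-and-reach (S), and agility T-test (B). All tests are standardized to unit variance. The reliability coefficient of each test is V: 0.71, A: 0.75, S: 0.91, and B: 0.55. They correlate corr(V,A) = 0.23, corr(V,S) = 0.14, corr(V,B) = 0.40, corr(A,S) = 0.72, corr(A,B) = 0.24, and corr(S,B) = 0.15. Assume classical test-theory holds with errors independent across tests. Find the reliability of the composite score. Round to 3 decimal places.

0.861

Var(V+A+S+B) = 4 + 2·[0.23 + 0.14 + 0.40 + 0.72 + 0.24 + 0.15] = 4 + 3.76 = 7.76.
Because errors are independent across components, Cov(Tᵢ,Tⱼ) = Cov(Xᵢ,Xⱼ); the off-diagonal part of the true-score variance is the same as above.
True-score variance = [0.71 + 0.75 + 0.91 + 0.55] + 3.76 = 2.92 + 3.76 = 6.68.
Reliability = 6.68 / 7.76 = 0.861.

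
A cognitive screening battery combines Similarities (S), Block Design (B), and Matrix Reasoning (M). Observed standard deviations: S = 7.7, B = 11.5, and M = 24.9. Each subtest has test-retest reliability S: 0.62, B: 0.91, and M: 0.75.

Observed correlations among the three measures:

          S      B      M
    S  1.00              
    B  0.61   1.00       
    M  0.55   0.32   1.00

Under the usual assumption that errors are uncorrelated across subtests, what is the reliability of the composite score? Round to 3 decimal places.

Var(S+B+M) = 7.7² + 11.5² + 24.9² + 2·[7.7·11.5·0.61 + 7.7·24.9·0.55 + 11.5·24.9·0.32] = 811.55 + 502.198 = 1313.75.
With uncorrelated errors the cross-covariances are all true-score covariance, so they carry over unchanged; only the diagonal terms shrink to ρᵢσᵢ².
True-score variance = [7.7²·0.62 + 11.5²·0.91 + 24.9²·0.75] + 502.198 = 622.115 + 502.198 = 1124.31.
Reliability = 1124.31 / 1313.75 = 0.856.

0.856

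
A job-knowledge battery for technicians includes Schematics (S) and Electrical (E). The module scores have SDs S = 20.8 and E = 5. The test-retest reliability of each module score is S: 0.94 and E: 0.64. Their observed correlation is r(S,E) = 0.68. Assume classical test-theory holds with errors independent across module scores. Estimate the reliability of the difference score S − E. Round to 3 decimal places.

0.889

Var(S−E) = 20.8² + 5² − 2·20.8·5·0.68 = 457.64 − 141.44 = 316.2.
With uncorrelated errors the cross-covariances are all true-score covariance, so they carry over unchanged; only the diagonal terms shrink to ρᵢσᵢ².
True-score variance = [20.8²·0.94 + 5²·0.64] − 141.44 = 422.682 − 141.44 = 281.242.
Reliability = 281.242 / 316.2 = 0.889.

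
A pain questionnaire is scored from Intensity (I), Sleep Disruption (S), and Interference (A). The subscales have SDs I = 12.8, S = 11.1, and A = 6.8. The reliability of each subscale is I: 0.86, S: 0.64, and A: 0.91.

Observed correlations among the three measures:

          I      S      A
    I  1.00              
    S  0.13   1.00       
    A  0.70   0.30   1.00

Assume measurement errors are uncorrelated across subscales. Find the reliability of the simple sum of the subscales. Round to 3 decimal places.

Var(I+S+A) = 12.8² + 11.1² + 6.8² + 2·[12.8·11.1·0.13 + 12.8·6.8·0.70 + 11.1·6.8·0.30] = 333.29 + 204.085 = 537.375.
Because errors are independent across components, Cov(Tᵢ,Tⱼ) = Cov(Xᵢ,Xⱼ); the off-diagonal part of the true-score variance is the same as above.
True-score variance = [12.8²·0.86 + 11.1²·0.64 + 6.8²·0.91] + 204.085 = 261.835 + 204.085 = 465.92.
Reliability = 465.92 / 537.375 = 0.867.

0.867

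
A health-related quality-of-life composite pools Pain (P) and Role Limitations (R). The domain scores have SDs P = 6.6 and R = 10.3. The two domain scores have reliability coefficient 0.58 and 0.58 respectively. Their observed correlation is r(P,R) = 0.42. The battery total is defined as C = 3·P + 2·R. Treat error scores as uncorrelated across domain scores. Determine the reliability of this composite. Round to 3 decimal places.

Var(C) = 3²·6.6² + 2²·10.3² + 2·[6·6.6·10.3·0.42] = 816.4 + 342.619 = 1159.02.
Under uncorrelated errors the observed covariances equal the true-score covariances, so only the own-variance terms attenuate.
True-score variance = [3²·6.6²·0.58 + 2²·10.3²·0.58] + 342.619 = 473.512 + 342.619 = 816.131.
Reliability = 816.131 / 1159.02 = 0.704.

0.704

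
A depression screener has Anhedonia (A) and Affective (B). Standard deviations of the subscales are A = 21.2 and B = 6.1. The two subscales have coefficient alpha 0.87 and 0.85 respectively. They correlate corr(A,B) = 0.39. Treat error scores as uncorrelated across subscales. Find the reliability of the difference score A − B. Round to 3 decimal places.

Var(A−B) = 21.2² + 6.1² − 2·21.2·6.1·0.39 = 486.65 − 100.87 = 385.78.
Under uncorrelated errors the observed covariances equal the true-score covariances, so only the own-variance terms attenuate.
True-score variance = [21.2²·0.87 + 6.1²·0.85] − 100.87 = 422.641 − 100.87 = 321.772.
Reliability = 321.772 / 385.78 = 0.834.

0.834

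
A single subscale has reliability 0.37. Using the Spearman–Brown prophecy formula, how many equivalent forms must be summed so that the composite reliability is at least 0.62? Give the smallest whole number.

k ≥ ρ*(1−ρ₁)/(ρ₁(1−ρ*)) = 0.62·0.63 / (0.37·0.38) = 2.778.
Smallest integer k = 3.

3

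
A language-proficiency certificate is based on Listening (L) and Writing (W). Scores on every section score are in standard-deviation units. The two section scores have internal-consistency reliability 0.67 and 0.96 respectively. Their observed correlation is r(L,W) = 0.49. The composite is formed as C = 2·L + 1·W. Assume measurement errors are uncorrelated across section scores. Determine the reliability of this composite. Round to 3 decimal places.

0.805

Var(C) = 2² + 1 + 2·[2·0.49] = 5 + 1.96 = 6.96.
With uncorrelated errors the cross-covariances are all true-score covariance, so they carry over unchanged; only the diagonal terms shrink to ρᵢσᵢ².
True-score variance = [2²·0.67 + 0.96] + 1.96 = 3.64 + 1.96 = 5.6.
Reliability = 5.6 / 6.96 = 0.805.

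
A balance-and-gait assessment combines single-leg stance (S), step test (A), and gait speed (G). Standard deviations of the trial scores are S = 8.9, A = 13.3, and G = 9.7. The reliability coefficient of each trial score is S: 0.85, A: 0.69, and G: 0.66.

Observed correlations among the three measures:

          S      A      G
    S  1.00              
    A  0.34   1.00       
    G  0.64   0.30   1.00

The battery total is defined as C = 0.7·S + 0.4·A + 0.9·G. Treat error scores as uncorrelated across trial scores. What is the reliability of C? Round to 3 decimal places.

0.846

Var(C) = 0.7²·8.9² + 0.4²·13.3² + 0.9²·9.7² + 2·[0.28·8.9·13.3·0.34 + 0.63·8.9·9.7·0.64 + 0.36·13.3·9.7·0.30] = 143.328 + 120.02 = 263.349.
Under uncorrelated errors the observed covariances equal the true-score covariances, so only the own-variance terms attenuate.
True-score variance = [0.7²·8.9²·0.85 + 0.4²·13.3²·0.69 + 0.9²·9.7²·0.66] + 120.02 = 102.82 + 120.02 = 222.84.
Reliability = 222.84 / 263.349 = 0.846.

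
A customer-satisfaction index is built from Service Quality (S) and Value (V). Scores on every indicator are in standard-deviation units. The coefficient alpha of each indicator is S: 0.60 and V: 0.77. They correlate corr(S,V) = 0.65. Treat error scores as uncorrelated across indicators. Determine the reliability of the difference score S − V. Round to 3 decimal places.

Var(S−V) = 1 + 1 − 2·0.65 = 2 − 1.3 = 0.7.
With uncorrelated errors the cross-covariances are all true-score covariance, so they carry over unchanged; only the diagonal terms shrink to ρᵢσᵢ².
True-score variance = [0.60 + 0.77] − 1.3 = 1.37 − 1.3 = 0.07.
Reliability = 0.07 / 0.7 = 0.100.

0.100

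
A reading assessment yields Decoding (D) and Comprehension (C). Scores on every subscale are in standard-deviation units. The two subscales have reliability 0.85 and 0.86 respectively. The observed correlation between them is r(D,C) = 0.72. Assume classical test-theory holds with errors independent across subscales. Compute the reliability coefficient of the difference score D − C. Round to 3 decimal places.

0.482

Var(D−C) = 1 + 1 − 2·0.72 = 2 − 1.44 = 0.56.
With uncorrelated errors the cross-covariances are all true-score covariance, so they carry over unchanged; only the diagonal terms shrink to ρᵢσᵢ².
True-score variance = [0.85 + 0.86] − 1.44 = 1.71 − 1.44 = 0.27.
Reliability = 0.27 / 0.56 = 0.482.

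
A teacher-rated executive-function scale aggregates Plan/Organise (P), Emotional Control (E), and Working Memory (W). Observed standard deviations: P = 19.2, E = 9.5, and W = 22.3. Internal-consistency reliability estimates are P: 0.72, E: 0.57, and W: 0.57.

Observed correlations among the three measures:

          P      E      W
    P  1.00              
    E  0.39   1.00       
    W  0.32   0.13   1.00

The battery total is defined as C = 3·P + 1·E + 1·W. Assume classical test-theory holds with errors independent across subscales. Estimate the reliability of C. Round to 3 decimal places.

0.773

Var(C) = 3²·19.2² + 9.5² + 22.3² + 2·[3·19.2·9.5·0.39 + 3·19.2·22.3·0.32 + 9.5·22.3·0.13] = 3905.3 + 1303.96 = 5209.26.
With uncorrelated errors the cross-covariances are all true-score covariance, so they carry over unchanged; only the diagonal terms shrink to ρᵢσᵢ².
True-score variance = [3²·19.2²·0.72 + 9.5²·0.57 + 22.3²·0.57] + 1303.96 = 2723.68 + 1303.96 = 4027.65.
Reliability = 4027.65 / 5209.26 = 0.773.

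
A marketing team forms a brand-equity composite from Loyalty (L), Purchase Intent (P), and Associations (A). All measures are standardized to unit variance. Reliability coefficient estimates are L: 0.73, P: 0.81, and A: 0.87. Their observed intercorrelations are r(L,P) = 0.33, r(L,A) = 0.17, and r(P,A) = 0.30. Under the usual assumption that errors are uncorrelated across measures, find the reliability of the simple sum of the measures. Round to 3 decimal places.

Var(L+P+A) = 3 + 2·[0.33 + 0.17 + 0.30] = 3 + 1.6 = 4.6.
With uncorrelated errors the cross-covariances are all true-score covariance, so they carry over unchanged; only the diagonal terms shrink to ρᵢσᵢ².
True-score variance = [0.73 + 0.81 + 0.87] + 1.6 = 2.41 + 1.6 = 4.01.
Reliability = 4.01 / 4.6 = 0.872.

0.872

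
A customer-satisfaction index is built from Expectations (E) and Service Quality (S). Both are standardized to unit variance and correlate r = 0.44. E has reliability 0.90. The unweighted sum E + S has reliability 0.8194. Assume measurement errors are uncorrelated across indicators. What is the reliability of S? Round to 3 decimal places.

0.580

Var(E+S) = 2 + 2·0.44 = 2.880.
True-score variance = ρ_E + ρ_S + 2·0.44, so 0.8194 = (0.90 + ρ_S + 0.88) / 2.880.
ρ_S = 0.8194·2.880 − 0.90 − 0.88 = 0.580.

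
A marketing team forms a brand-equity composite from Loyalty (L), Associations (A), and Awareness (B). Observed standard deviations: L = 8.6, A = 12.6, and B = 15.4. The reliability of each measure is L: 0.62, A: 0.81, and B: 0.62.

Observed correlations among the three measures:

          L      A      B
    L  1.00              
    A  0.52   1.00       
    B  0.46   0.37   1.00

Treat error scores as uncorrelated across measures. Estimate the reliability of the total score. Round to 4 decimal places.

Var(L+A+B) = 8.6² + 12.6² + 15.4² + 2·[8.6·12.6·0.52 + 8.6·15.4·0.46 + 12.6·15.4·0.37] = 469.88 + 378.129 = 848.009.
Under uncorrelated errors the observed covariances equal the true-score covariances, so only the own-variance terms attenuate.
True-score variance = [8.6²·0.62 + 12.6²·0.81 + 15.4²·0.62] + 378.129 = 321.49 + 378.129 = 699.619.
Reliability = 699.619 / 848.009 = 0.8250.

0.8250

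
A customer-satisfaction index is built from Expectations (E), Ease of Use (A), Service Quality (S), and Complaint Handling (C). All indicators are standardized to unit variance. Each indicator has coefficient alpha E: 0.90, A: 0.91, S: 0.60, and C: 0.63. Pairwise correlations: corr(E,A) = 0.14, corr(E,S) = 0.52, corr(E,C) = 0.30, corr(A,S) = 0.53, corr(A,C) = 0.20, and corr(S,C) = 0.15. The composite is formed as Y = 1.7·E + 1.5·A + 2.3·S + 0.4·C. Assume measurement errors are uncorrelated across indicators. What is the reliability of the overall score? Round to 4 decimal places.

0.8663

Var(Y) = 1.7² + 1.5² + 2.3² + 0.4² + 2·[2.55·0.14 + 3.91·0.52 + 0.68·0.30 + 3.45·0.53 + 0.6·0.20 + 0.92·0.15] = 10.59 + 9.3614 = 19.9514.
With uncorrelated errors the cross-covariances are all true-score covariance, so they carry over unchanged; only the diagonal terms shrink to ρᵢσᵢ².
True-score variance = [1.7²·0.90 + 1.5²·0.91 + 2.3²·0.60 + 0.4²·0.63] + 9.3614 = 7.9233 + 9.3614 = 17.2847.
Reliability = 17.2847 / 19.9514 = 0.8663.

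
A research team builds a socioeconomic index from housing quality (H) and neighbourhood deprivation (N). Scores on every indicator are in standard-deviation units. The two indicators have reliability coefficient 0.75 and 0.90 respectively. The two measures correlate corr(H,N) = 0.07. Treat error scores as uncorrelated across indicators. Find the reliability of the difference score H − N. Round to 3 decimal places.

Var(H−N) = 1 + 1 − 2·0.07 = 2 − 0.14 = 1.86.
With uncorrelated errors the cross-covariances are all true-score covariance, so they carry over unchanged; only the diagonal terms shrink to ρᵢσᵢ².
True-score variance = [0.75 + 0.90] − 0.14 = 1.65 − 0.14 = 1.51.
Reliability = 1.51 / 1.86 = 0.812.

0.812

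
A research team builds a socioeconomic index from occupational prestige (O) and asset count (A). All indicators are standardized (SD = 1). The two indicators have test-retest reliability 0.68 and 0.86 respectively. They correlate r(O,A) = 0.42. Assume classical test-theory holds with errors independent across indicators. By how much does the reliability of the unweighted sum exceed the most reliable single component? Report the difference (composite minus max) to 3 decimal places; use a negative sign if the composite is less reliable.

-0.022

Var(sum) = 2 + 0.84 = 2.84; true-score variance = 1.54 + 0.84 = 2.38; composite reliability = 0.8380.
Max component reliability = 0.8600.
Difference = 0.8380 − 0.8600 = -0.022.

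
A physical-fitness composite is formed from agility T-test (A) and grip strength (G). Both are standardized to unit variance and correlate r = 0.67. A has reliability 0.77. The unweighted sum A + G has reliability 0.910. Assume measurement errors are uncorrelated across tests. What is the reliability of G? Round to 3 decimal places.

Var(A+G) = 2 + 2·0.67 = 3.340.
True-score variance = ρ_A + ρ_G + 2·0.67, so 0.910 = (0.77 + ρ_G + 1.34) / 3.340.
ρ_G = 0.910·3.340 − 0.77 − 1.34 = 0.929.

0.929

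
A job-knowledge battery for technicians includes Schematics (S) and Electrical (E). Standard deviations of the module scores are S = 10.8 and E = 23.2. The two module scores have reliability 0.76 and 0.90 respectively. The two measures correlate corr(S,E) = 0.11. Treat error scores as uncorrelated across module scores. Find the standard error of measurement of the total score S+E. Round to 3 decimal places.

Var(total) = 654.88 + 55.1232 = 710.003.
True-score variance = 573.062 + 55.1232 = 628.186, so reliability = 0.8848.
Error variance = 710.003 − 628.186 = 81.8176; SEM = √81.8176 = 9.045.

9.045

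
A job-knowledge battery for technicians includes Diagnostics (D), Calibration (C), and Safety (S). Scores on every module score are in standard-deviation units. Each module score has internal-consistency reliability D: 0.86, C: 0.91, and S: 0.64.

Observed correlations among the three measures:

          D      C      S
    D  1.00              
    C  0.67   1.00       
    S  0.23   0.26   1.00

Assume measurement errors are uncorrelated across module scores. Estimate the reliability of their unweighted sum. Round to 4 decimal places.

0.8891

Var(D+C+S) = 3 + 2·[0.67 + 0.23 + 0.26] = 3 + 2.32 = 5.32.
Because errors are independent across components, Cov(Tᵢ,Tⱼ) = Cov(Xᵢ,Xⱼ); the off-diagonal part of the true-score variance is the same as above.
True-score variance = [0.86 + 0.91 + 0.64] + 2.32 = 2.41 + 2.32 = 4.73.
Reliability = 4.73 / 5.32 = 0.8891.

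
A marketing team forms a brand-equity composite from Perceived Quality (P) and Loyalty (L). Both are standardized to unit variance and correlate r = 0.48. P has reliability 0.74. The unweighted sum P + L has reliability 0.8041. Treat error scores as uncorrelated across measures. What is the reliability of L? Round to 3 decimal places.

Var(P+L) = 2 + 2·0.48 = 2.960.
True-score variance = ρ_P + ρ_L + 2·0.48, so 0.8041 = (0.74 + ρ_L + 0.96) / 2.960.
ρ_L = 0.8041·2.960 − 0.74 − 0.96 = 0.680.

0.680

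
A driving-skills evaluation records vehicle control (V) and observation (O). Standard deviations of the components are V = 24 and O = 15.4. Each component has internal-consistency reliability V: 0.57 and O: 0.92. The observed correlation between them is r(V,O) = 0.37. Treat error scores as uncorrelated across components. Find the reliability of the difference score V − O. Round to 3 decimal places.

0.506

Var(V−O) = 24² + 15.4² − 2·24·15.4·0.37 = 813.16 − 273.504 = 539.656.
With uncorrelated errors the cross-covariances are all true-score covariance, so they carry over unchanged; only the diagonal terms shrink to ρᵢσᵢ².
True-score variance = [24²·0.57 + 15.4²·0.92] − 273.504 = 546.507 − 273.504 = 273.003.
Reliability = 273.003 / 539.656 = 0.506.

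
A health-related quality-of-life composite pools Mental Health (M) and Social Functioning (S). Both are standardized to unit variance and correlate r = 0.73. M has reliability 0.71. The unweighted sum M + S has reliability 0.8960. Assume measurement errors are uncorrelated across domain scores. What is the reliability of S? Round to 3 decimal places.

0.930

Var(M+S) = 2 + 2·0.73 = 3.460.
True-score variance = ρ_M + ρ_S + 2·0.73, so 0.8960 = (0.71 + ρ_S + 1.46) / 3.460.
ρ_S = 0.8960·3.460 − 0.71 − 1.46 = 0.930.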